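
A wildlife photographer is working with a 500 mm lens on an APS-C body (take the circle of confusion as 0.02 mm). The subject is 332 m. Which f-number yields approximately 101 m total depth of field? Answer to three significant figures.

f/5.61

Write h = H − f = f²/(N·c). The thin-lens limits are Dn = s·h/(h + (s−f)) and Df = s·h/(h − (s−f)), so DoF = Df − Dn = 2·s·(s−f)·h / (h² − (s−f)²).
That is a quadratic in h: DoF·h² − 2·s·(s−f)·h − DoF·(s−f)² = 0 ⇒ h = (s−f)·(s + √(s² + DoF²)) / DoF = 331500 × (332000 + √(332000² + 101000²)) / 101000 = 331500 × (332000 + 347023) / 101000 ≈ 2228675 mm.
Then N = f²/(c·h) = 500² / (0.02 × 2228675) = 250000 / 44573 ≈ 5.61.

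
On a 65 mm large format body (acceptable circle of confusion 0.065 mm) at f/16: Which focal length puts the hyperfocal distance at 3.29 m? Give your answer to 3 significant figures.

From H = f²/(N·c) + f, with f ≪ H: f ≈ √(H·N·c) = √(3290 × 16 × 0.065) = √3421.6 ≈ 58.49 mm.
Exact: f² + N·c·f − N·c·H = 0 ⇒ f = (−N·c + √((N·c)² + 4·N·c·H))/2 = (−1.04 + √13687)/2 ≈ 57.977 mm ≈ 58.0 mm.

58.0 mm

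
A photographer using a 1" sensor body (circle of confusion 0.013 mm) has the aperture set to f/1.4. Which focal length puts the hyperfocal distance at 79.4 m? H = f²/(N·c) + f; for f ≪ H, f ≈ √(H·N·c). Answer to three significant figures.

From H = f²/(N·c) + f, with f ≪ H: f ≈ √(H·N·c) = √(79400 × 1.4 × 0.013) = √1445.1 ≈ 38.01 mm.
The +f correction barely moves this — solving exactly, f² + N·c·f − N·c·H = 0 ⇒ f = (−N·c + √((N·c)² + 4·N·c·H))/2 = (−0.0182 + √5780.3)/2 ≈ 38.005 mm, so f ≈ 38.0 mm.

38.0 mm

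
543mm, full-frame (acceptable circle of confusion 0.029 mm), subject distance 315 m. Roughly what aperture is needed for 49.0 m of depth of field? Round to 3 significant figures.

f/2.50

Write h = H − f = f²/(N·c). The thin-lens limits are Dn = s·h/(h + (s−f)) and Df = s·h/(h − (s−f)), so DoF = Df − Dn = 2·s·(s−f)·h / (h² − (s−f)²).
That is a quadratic in h: DoF·h² − 2·s·(s−f)·h − DoF·(s−f)² = 0 ⇒ h = (s−f)·(s + √(s² + DoF²)) / DoF = 314457 × (315000 + √(315000² + 49000²)) / 49000 = 314457 × (315000 + 318788) / 49000 ≈ 4067330 mm.
Then N = f²/(c·h) = 543² / (0.029 × 4067330) = 294849 / 117953 ≈ 2.50.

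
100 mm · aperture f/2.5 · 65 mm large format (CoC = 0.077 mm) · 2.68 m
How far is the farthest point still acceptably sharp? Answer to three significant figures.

Hyperfocal distance H = f²/(N·c) + f = 100²/(2.5 × 0.077) + 100 = 10000/0.1925 + 100 ≈ 52048.1 mm ≈ 52.05 m.
Far limit Df = s·(H − f)/(H − s) = 2680 × (52048.1 − 100) / (52048.1 − 2680) = 2680 × 51948.1 / 49368.1 ≈ 2820.1 mm ≈ 2.82 m.

2.82 m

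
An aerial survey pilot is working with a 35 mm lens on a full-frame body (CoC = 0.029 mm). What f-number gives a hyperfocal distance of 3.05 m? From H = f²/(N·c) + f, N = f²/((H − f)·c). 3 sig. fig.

Rearrange H = f²/(N·c) + f for N: N = f² / ((H − f)·c).
N = 35² / ((3050 − 35) × 0.029) = 1225 / 87.44 ≈ 14.

f/14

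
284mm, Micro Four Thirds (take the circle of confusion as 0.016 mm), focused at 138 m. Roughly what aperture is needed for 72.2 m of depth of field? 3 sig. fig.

f/9

Write h = H − f = f²/(N·c). The thin-lens limits are Dn = s·h/(h + (s−f)) and Df = s·h/(h − (s−f)), so DoF = Df − Dn = 2·s·(s−f)·h / (h² − (s−f)²).
That is a quadratic in h: DoF·h² − 2·s·(s−f)·h − DoF·(s−f)² = 0 ⇒ h = (s−f)·(s + √(s² + DoF²)) / DoF = 137716 × (138000 + √(138000² + 72200²)) / 72200 = 137716 × (138000 + 155746) / 72200 ≈ 560298 mm.
Then N = f²/(c·h) = 284² / (0.016 × 560298) = 80656 / 8964.8 ≈ 9.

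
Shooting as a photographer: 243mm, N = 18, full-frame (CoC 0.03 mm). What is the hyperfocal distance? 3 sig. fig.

Hyperfocal distance H = f²/(N·c) + f = 243²/(18 × 0.03) + 243 = 59049/0.54 + 243 ≈ 109593.0 mm ≈ 110 m.

110 m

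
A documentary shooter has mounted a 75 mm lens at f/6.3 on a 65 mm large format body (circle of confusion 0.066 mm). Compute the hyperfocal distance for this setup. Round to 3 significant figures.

13.6 m

Hyperfocal distance H = f²/(N·c) + f = 75²/(6.3 × 0.066) + 75 = 5625/0.4158 + 75 ≈ 13603.1 mm ≈ 13.6 m.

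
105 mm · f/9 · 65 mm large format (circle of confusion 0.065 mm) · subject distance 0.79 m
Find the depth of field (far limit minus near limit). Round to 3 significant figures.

57.5 mm

Hyperfocal distance H = f²/(N·c) + f = 105²/(9 × 0.065) + 105 = 11025/0.585 + 105 ≈ 18951.2 mm ≈ 18.95 m.
Near limit Dn = s·(H − f)/(H + s − 2f) = 790 × (18951.2 − 105) / (18951.2 + 790 − 2 × 105) = 790 × 18846.2 / 19531.2 ≈ 762.293 mm.
Far limit Df = s·(H − f)/(H − s) = 790 × (18951.2 − 105) / (18951.2 − 790) = 790 × 18846.2 / 18161.2 ≈ 819.797 mm.
Depth of field = Df − Dn = 819.797 − 762.293 ≈ 57.504 mm.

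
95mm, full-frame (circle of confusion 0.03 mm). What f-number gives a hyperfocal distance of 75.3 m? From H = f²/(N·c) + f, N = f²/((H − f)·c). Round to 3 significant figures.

f/4

Rearrange H = f²/(N·c) + f for N: N = f² / ((H − f)·c).
N = 95² / ((75300 − 95) × 0.03) = 9025 / 2256 ≈ 4.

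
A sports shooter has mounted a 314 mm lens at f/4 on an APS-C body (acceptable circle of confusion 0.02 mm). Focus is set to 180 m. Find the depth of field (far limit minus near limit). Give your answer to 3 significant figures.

Hyperfocal distance H = f²/(N·c) + f = 314²/(4 × 0.02) + 314 = 98596/0.08 + 314 ≈ 1232764.0 mm ≈ 1233 m.
Near limit Dn = s·(H − f)/(H + s − 2f) = 180000 × (1232764.0 − 314) / (1232764.0 + 180000 − 2 × 314) = 180000 × 1232450.0 / 1412136.0 ≈ 157096 mm.
Far limit Df = s·(H − f)/(H − s) = 180000 × (1232764.0 − 314) / (1232764.0 − 180000) = 180000 × 1232450.0 / 1052764.0 ≈ 210722 mm.
Depth of field = Df − Dn = 210722 − 157096 ≈ 53626 mm ≈ 53.6 m.

53.6 m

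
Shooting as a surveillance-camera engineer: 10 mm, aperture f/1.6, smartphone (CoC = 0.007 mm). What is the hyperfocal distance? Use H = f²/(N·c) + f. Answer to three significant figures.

Hyperfocal distance H = f²/(N·c) + f = 10²/(1.6 × 0.007) + 10 = 100/0.0112 + 10 ≈ 8938.6 mm ≈ 8.94 m.

8.94 m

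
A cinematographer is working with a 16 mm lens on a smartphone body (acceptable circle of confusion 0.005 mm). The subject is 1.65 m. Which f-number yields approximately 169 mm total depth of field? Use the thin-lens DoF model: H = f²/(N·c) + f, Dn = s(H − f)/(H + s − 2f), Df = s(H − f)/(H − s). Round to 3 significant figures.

Write h = H − f = f²/(N·c). The thin-lens limits are Dn = s·h/(h + (s−f)) and Df = s·h/(h − (s−f)), so DoF = Df − Dn = 2·s·(s−f)·h / (h² − (s−f)²).
That is a quadratic in h: DoF·h² − 2·s·(s−f)·h − DoF·(s−f)² = 0 ⇒ h = (s−f)·(s + √(s² + DoF²)) / DoF = 1634 × (1650 + √(1650² + 169²)) / 169 = 1634 × (1650 + 1658.63) / 169 ≈ 31990 mm.
Then N = f²/(c·h) = 16² / (0.005 × 31990) = 256 / 159.95 ≈ 1.60.

f/1.60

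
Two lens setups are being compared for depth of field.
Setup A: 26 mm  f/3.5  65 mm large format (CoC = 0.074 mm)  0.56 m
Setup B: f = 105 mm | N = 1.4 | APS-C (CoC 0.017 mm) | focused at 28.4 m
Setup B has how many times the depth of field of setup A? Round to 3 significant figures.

Setup A: H = 26²/(3.5×0.074) + 26 ≈ 2636.0 mm; DoF = Df − Dn = 704.04 − 464.89 ≈ 239.15 mm.
Setup B: H = 105²/(1.4×0.017) + 105 ≈ 463340.3 mm; DoF = Df − Dn = 30247.6 − 26765.2 ≈ 3482.4 mm.
Ratio = 3482.4 / 239.15 ≈ 14.6.

14.6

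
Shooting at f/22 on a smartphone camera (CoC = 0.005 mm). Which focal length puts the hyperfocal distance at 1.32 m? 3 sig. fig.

From H = f²/(N·c) + f, with f ≪ H: f ≈ √(H·N·c) = √(1320 × 22 × 0.005) = √145.20 ≈ 12.05 mm.
Exact: f² + N·c·f − N·c·H = 0 ⇒ f = (−N·c + √((N·c)² + 4·N·c·H))/2 = (−0.11 + √580.81)/2 ≈ 11.995 mm ≈ 12.0 mm.

12.0 mm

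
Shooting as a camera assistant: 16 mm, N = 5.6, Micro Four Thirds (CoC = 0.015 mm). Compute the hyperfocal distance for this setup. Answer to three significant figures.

Hyperfocal distance H = f²/(N·c) + f = 16²/(5.6 × 0.015) + 16 = 256/0.084 + 16 ≈ 3063.6 mm ≈ 3.06 m.

3.06 m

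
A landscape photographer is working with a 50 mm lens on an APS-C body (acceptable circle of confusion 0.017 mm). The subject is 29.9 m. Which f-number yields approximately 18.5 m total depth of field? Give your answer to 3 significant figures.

Write h = H − f = f²/(N·c). The thin-lens limits are Dn = s·h/(h + (s−f)) and Df = s·h/(h − (s−f)), so DoF = Df − Dn = 2·s·(s−f)·h / (h² − (s−f)²).
That is a quadratic in h: DoF·h² − 2·s·(s−f)·h − DoF·(s−f)² = 0 ⇒ h = (s−f)·(s + √(s² + DoF²)) / DoF = 29850 × (29900 + √(29900² + 18500²)) / 18500 = 29850 × (29900 + 35160.5) / 18500 ≈ 104976 mm.
Then N = f²/(c·h) = 50² / (0.017 × 104976) = 2500 / 1784.6 ≈ 1.40.

f/1.40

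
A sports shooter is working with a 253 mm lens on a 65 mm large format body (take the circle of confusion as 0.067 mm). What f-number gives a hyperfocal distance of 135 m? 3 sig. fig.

Rearrange H = f²/(N·c) + f for N: N = f² / ((H − f)·c).
N = 253² / ((135000 − 253) × 0.067) = 64009 / 9028 ≈ 7.09.

f/7.09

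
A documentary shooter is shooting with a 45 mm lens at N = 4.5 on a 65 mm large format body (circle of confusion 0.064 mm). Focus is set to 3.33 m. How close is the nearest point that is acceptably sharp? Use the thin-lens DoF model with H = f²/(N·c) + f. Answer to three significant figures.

2.27 m

Hyperfocal distance H = f²/(N·c) + f = 45²/(4.5 × 0.064) + 45 = 2025/0.288 + 45 ≈ 7076.2 mm ≈ 7.076 m.
Near limit Dn = s·(H − f)/(H + s − 2f) = 3330 × (7076.2 − 45) / (7076.2 + 3330 − 2 × 45) = 3330 × 7031.2 / 10316.2 ≈ 2269.6 mm ≈ 2.27 m.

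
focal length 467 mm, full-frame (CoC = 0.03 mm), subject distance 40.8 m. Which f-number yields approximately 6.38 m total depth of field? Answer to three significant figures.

f/14

Write h = H − f = f²/(N·c). The thin-lens limits are Dn = s·h/(h + (s−f)) and Df = s·h/(h − (s−f)), so DoF = Df − Dn = 2·s·(s−f)·h / (h² − (s−f)²).
That is a quadratic in h: DoF·h² − 2·s·(s−f)·h − DoF·(s−f)² = 0 ⇒ h = (s−f)·(s + √(s² + DoF²)) / DoF = 40333 × (40800 + √(40800² + 6380²)) / 6380 = 40333 × (40800 + 41295.8) / 6380 ≈ 518992 mm.
Then N = f²/(c·h) = 467² / (0.03 × 518992) = 218089 / 15570 ≈ 14.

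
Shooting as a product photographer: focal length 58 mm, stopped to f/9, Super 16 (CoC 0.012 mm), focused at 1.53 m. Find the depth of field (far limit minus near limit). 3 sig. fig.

145 mm

Hyperfocal distance H = f²/(N·c) + f = 58²/(9 × 0.012) + 58 = 3364/0.108 + 58 ≈ 31206.1 mm ≈ 31.21 m.
Near limit Dn = s·(H − f)/(H + s − 2f) = 1530 × (31206.1 − 58) / (31206.1 + 1530 − 2 × 58) = 1530 × 31148.1 / 32620.1 ≈ 1460.96 mm.
Far limit Df = s·(H − f)/(H − s) = 1530 × (31206.1 − 58) / (31206.1 − 1530) = 1530 × 31148.1 / 29676.1 ≈ 1605.89 mm.
Depth of field = Df − Dn = 1605.89 − 1460.96 ≈ 144.93 mm.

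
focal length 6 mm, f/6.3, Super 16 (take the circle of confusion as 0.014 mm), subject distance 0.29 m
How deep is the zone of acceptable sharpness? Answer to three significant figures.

Hyperfocal distance H = f²/(N·c) + f = 6²/(6.3 × 0.014) + 6 = 36/0.0882 + 6 ≈ 414.2 mm ≈ 0.414 m.
Near limit Dn = s·(H − f)/(H + s − 2f) = 290 × (414.2 − 6) / (414.2 + 290 − 2 × 6) = 290 × 408.2 / 692.2 ≈ 171.01 mm.
Far limit Df = s·(H − f)/(H − s) = 290 × (414.2 − 6) / (414.2 − 290) = 290 × 408.2 / 124.2 ≈ 953.32 mm.
Depth of field = Df − Dn = 953.32 − 171.01 ≈ 782.31 mm ≈ 0.782 m.

0.782 m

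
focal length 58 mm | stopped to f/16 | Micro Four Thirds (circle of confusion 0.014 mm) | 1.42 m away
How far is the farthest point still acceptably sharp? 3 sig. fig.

Hyperfocal distance H = f²/(N·c) + f = 58²/(16 × 0.014) + 58 = 3364/0.224 + 58 ≈ 15075.9 mm ≈ 15.08 m.
Far limit Df = s·(H − f)/(H − s) = 1420 × (15075.9 − 58) / (15075.9 − 1420) = 1420 × 15017.9 / 13655.9 ≈ 1561.6 mm ≈ 1.56 m.

1.56 m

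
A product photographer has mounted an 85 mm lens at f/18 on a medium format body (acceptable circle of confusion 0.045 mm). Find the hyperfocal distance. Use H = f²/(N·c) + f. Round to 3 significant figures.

9.00 m

Hyperfocal distance H = f²/(N·c) + f = 85²/(18 × 0.045) + 85 = 7225/0.81 + 85 ≈ 9004.8 mm ≈ 9.00 m.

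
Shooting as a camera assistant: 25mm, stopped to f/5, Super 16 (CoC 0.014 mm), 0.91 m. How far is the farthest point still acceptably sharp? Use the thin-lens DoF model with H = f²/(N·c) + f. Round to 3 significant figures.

Hyperfocal distance H = f²/(N·c) + f = 25²/(5 × 0.014) + 25 = 625/0.07 + 25 ≈ 8953.6 mm ≈ 8.954 m.
Far limit Df = s·(H − f)/(H − s) = 910 × (8953.6 − 25) / (8953.6 − 910) = 910 × 8928.6 / 8043.6 ≈ 1010.1 mm ≈ 1.01 m.

1.01 m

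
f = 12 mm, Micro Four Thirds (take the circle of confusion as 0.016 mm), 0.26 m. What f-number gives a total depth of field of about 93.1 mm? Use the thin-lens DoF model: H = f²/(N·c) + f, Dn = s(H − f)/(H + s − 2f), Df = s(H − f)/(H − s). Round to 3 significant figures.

f/6.30

Write h = H − f = f²/(N·c). The thin-lens limits are Dn = s·h/(h + (s−f)) and Df = s·h/(h − (s−f)), so DoF = Df − Dn = 2·s·(s−f)·h / (h² − (s−f)²).
That is a quadratic in h: DoF·h² − 2·s·(s−f)·h − DoF·(s−f)² = 0 ⇒ h = (s−f)·(s + √(s² + DoF²)) / DoF = 248 × (260 + √(260² + 93.1²)) / 93.1 = 248 × (260 + 276.166) / 93.1 ≈ 1428.2 mm.
Then N = f²/(c·h) = 12² / (0.016 × 1428.2) = 144 / 22.852 ≈ 6.30.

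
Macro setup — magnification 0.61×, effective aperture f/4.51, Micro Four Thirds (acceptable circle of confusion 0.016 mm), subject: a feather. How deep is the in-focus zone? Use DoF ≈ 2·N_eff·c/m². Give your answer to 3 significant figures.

0.388 mm

At magnification m, DoF ≈ 2·N_eff·c/m² = 2 × 4.51 × 0.016 / 0.61² = 0.1443 / 0.3721 ≈ 0.388 mm.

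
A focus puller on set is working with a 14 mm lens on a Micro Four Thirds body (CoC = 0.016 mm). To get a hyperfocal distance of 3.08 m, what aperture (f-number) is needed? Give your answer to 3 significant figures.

Rearrange H = f²/(N·c) + f for N: N = f² / ((H − f)·c).
N = 14² / ((3080 − 14) × 0.016) = 196 / 49.06 ≈ 4.

f/4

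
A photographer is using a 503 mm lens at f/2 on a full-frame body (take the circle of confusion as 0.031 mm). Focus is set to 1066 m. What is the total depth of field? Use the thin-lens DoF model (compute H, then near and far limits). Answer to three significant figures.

597 m

Hyperfocal distance H = f²/(N·c) + f = 503²/(2 × 0.031) + 503 = 253009/0.062 + 503 ≈ 4081293.3 mm ≈ 4081 m.
Near limit Dn = s·(H − f)/(H + s − 2f) = 1066000 × (4081293.3 − 503) / (4081293.3 + 1066000 − 2 × 503) = 1066000 × 4080790.3 / 5146287.3 ≈ 845293 mm.
Far limit Df = s·(H − f)/(H − s) = 1066000 × (4081293.3 − 503) / (4081293.3 − 1066000) = 1066000 × 4080790.3 / 3015293.3 ≈ 1442686 mm.
Depth of field = Df − Dn = 1442686 − 845293 ≈ 597393 mm ≈ 597 m.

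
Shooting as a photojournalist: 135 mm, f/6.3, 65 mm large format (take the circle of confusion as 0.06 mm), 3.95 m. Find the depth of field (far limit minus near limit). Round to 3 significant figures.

0.629 m

Hyperfocal distance H = f²/(N·c) + f = 135²/(6.3 × 0.06) + 135 = 18225/0.378 + 135 ≈ 48349.3 mm ≈ 48.35 m.
Near limit Dn = s·(H − f)/(H + s − 2f) = 3950 × (48349.3 − 135) / (48349.3 + 3950 − 2 × 135) = 3950 × 48214.3 / 52029.3 ≈ 3660.37 mm.
Far limit Df = s·(H − f)/(H − s) = 3950 × (48349.3 − 135) / (48349.3 − 3950) = 3950 × 48214.3 / 44399.3 ≈ 4289.40 mm.
Depth of field = Df − Dn = 4289.40 − 3660.37 ≈ 629.03 mm ≈ 0.629 m.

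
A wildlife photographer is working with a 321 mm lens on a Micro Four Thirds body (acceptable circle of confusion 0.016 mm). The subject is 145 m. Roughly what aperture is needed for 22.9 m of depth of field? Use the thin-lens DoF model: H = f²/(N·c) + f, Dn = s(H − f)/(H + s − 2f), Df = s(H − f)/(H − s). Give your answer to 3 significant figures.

f/3.49

Write h = H − f = f²/(N·c). The thin-lens limits are Dn = s·h/(h + (s−f)) and Df = s·h/(h − (s−f)), so DoF = Df − Dn = 2·s·(s−f)·h / (h² − (s−f)²).
That is a quadratic in h: DoF·h² − 2·s·(s−f)·h − DoF·(s−f)² = 0 ⇒ h = (s−f)·(s + √(s² + DoF²)) / DoF = 144679 × (145000 + √(145000² + 22900²)) / 22900 = 144679 × (145000 + 146797) / 22900 ≈ 1843534 mm.
Then N = f²/(c·h) = 321² / (0.016 × 1843534) = 103041 / 29497 ≈ 3.49.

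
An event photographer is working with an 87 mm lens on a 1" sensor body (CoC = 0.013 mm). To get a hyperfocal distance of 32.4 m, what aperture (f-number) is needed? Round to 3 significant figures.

Rearrange H = f²/(N·c) + f for N: N = f² / ((H − f)·c).
N = 87² / ((32400 − 87) × 0.013) = 7569 / 420.1 ≈ 18.

f/18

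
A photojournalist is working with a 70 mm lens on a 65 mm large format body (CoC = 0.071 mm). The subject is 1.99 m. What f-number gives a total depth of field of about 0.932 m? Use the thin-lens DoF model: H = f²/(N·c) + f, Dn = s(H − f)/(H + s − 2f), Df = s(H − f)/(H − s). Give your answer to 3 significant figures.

Write h = H − f = f²/(N·c). The thin-lens limits are Dn = s·h/(h + (s−f)) and Df = s·h/(h − (s−f)), so DoF = Df − Dn = 2·s·(s−f)·h / (h² − (s−f)²).
That is a quadratic in h: DoF·h² − 2·s·(s−f)·h − DoF·(s−f)² = 0 ⇒ h = (s−f)·(s + √(s² + DoF²)) / DoF = 1920 × (1990 + √(1990² + 932²)) / 932 = 1920 × (1990 + 2197.44) / 932 ≈ 8626.5 mm.
Then N = f²/(c·h) = 70² / (0.071 × 8626.5) = 4900 / 612.48 ≈ 8.

f/8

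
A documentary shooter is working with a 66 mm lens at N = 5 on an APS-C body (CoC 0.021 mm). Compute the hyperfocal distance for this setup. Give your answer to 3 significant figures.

Hyperfocal distance H = f²/(N·c) + f = 66²/(5 × 0.021) + 66 = 4356/0.105 + 66 ≈ 41551.7 mm ≈ 41.6 m.

41.6 m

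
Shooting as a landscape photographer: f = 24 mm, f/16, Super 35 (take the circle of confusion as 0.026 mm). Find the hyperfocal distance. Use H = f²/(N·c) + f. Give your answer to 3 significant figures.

1.41 m

Hyperfocal distance H = f²/(N·c) + f = 24²/(16 × 0.026) + 24 = 576/0.416 + 24 ≈ 1408.6 mm ≈ 1.41 m.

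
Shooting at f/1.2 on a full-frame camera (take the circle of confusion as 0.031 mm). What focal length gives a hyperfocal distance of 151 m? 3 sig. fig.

74.9 mm

From H = f²/(N·c) + f, with f ≪ H: f ≈ √(H·N·c) = √(151000 × 1.2 × 0.031) = √5617.2 ≈ 74.95 mm.
Exact: f² + N·c·f − N·c·H = 0 ⇒ f = (−N·c + √((N·c)² + 4·N·c·H))/2 = (−0.0372 + √22469)/2 ≈ 74.929 mm ≈ 74.9 mm.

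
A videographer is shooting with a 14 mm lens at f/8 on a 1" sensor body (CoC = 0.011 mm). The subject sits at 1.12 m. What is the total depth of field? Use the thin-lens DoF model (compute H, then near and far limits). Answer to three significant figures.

Hyperfocal distance H = f²/(N·c) + f = 14²/(8 × 0.011) + 14 = 196/0.088 + 14 ≈ 2241.3 mm ≈ 2.241 m.
Near limit Dn = s·(H − f)/(H + s − 2f) = 1120 × (2241.3 − 14) / (2241.3 + 1120 − 2 × 14) = 1120 × 2227.3 / 3333.3 ≈ 748.4 mm.
Far limit Df = s·(H − f)/(H − s) = 1120 × (2241.3 − 14) / (2241.3 − 1120) = 1120 × 2227.3 / 1121.3 ≈ 2224.7 mm.
Depth of field = Df − Dn = 2224.7 − 748.4 ≈ 1476.3 mm ≈ 1.48 m.

1.48 m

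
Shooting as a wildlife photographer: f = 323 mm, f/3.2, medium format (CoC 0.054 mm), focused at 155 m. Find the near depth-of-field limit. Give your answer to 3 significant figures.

123 m

Hyperfocal distance H = f²/(N·c) + f = 323²/(3.2 × 0.054) + 323 = 104329/0.1728 + 323 ≈ 604078.8 mm ≈ 604.1 m.
Near limit Dn = s·(H − f)/(H + s − 2f) = 155000 × (604078.8 − 323) / (604078.8 + 155000 − 2 × 323) = 155000 × 603755.8 / 758432.8 ≈ 123389 mm ≈ 123 m.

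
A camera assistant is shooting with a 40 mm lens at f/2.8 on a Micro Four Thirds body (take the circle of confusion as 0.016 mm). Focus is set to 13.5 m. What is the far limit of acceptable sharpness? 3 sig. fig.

Hyperfocal distance H = f²/(N·c) + f = 40²/(2.8 × 0.016) + 40 = 1600/0.0448 + 40 ≈ 35754.3 mm ≈ 35.75 m.
Far limit Df = s·(H − f)/(H − s) = 13500 × (35754.3 − 40) / (35754.3 − 13500) = 13500 × 35714.3 / 22254.3 ≈ 21665 mm ≈ 21.7 m.

21.7 m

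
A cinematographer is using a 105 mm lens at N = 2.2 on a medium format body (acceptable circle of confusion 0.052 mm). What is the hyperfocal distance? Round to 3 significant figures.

96.5 m

Hyperfocal distance H = f²/(N·c) + f = 105²/(2.2 × 0.052) + 105 = 11025/0.1144 + 105 ≈ 96477.4 mm ≈ 96.5 m.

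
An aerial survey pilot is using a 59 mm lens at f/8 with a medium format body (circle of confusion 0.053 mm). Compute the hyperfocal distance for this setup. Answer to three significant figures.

Hyperfocal distance H = f²/(N·c) + f = 59²/(8 × 0.053) + 59 = 3481/0.424 + 59 ≈ 8268.9 mm ≈ 8.27 m.

8.27 m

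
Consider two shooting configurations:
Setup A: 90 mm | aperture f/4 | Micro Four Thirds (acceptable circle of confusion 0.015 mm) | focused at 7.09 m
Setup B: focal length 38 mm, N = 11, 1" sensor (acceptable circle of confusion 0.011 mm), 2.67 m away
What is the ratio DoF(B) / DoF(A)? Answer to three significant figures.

Setup A: H = 90²/(4×0.015) + 90 ≈ 135090.0 mm; DoF = Df − Dn = 7477.73 − 6740.49 ≈ 737.24 mm.
Setup B: H = 38²/(11×0.011) + 38 ≈ 11971.9 mm; DoF = Df − Dn = 3425.5 − 2187.5 ≈ 1238.0 mm.
Ratio = 1238.0 / 737.24 ≈ 1.68.

1.68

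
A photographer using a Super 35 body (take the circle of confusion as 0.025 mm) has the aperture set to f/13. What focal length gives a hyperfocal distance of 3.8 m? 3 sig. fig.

From H = f²/(N·c) + f, with f ≪ H: f ≈ √(H·N·c) = √(3800 × 13 × 0.025) = √1235.0 ≈ 35.14 mm.
Exact: f² + N·c·f − N·c·H = 0 ⇒ f = (−N·c + √((N·c)² + 4·N·c·H))/2 = (−0.325 + √4940.1)/2 ≈ 34.980 mm ≈ 35.0 mm.

35.0 mm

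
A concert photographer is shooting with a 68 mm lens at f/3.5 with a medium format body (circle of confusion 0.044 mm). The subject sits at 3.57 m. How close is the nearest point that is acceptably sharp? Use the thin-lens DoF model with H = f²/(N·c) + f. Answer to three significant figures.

Hyperfocal distance H = f²/(N·c) + f = 68²/(3.5 × 0.044) + 68 = 4624/0.154 + 68 ≈ 30094.0 mm ≈ 30.09 m.
Near limit Dn = s·(H − f)/(H + s − 2f) = 3570 × (30094.0 − 68) / (30094.0 + 3570 − 2 × 68) = 3570 × 30026.0 / 33528.0 ≈ 3197.1 mm ≈ 3.20 m.

3.20 m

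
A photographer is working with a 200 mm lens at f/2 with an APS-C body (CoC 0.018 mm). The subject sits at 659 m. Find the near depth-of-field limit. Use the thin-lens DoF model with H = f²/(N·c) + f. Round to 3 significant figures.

Hyperfocal distance H = f²/(N·c) + f = 200²/(2 × 0.018) + 200 = 40000/0.036 + 200 ≈ 1111311.1 mm ≈ 1111 m.
Near limit Dn = s·(H − f)/(H + s − 2f) = 659000 × (1111311.1 − 200) / (1111311.1 + 659000 − 2 × 200) = 659000 × 1111111.1 / 1769911.1 ≈ 413706 mm ≈ 414 m.

414 m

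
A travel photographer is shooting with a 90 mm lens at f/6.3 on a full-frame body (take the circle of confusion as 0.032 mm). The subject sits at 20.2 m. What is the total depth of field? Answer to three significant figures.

Hyperfocal distance H = f²/(N·c) + f = 90²/(6.3 × 0.032) + 90 = 8100/0.2016 + 90 ≈ 40268.6 mm ≈ 40.27 m.
Near limit Dn = s·(H − f)/(H + s − 2f) = 20200 × (40268.6 − 90) / (40268.6 + 20200 − 2 × 90) = 20200 × 40178.6 / 60288.6 ≈ 13462 mm.
Far limit Df = s·(H − f)/(H − s) = 20200 × (40268.6 − 90) / (40268.6 − 20200) = 20200 × 40178.6 / 20068.6 ≈ 40442 mm.
Depth of field = Df − Dn = 40442 − 13462 ≈ 26980 mm ≈ 27.0 m.

27.0 m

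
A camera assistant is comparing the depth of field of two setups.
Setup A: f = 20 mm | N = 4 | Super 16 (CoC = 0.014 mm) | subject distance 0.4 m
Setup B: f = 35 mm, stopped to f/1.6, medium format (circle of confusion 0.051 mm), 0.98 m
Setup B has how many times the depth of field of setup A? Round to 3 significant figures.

Setup A: H = 20²/(4×0.014) + 20 ≈ 7162.9 mm; DoF = Df − Dn = 422.476 − 379.795 ≈ 42.681 mm.
Setup B: H = 35²/(1.6×0.051) + 35 ≈ 15047.3 mm; DoF = Df − Dn = 1045.83 − 921.96 ≈ 123.87 mm.
Ratio = 123.87 / 42.681 ≈ 2.90.

2.90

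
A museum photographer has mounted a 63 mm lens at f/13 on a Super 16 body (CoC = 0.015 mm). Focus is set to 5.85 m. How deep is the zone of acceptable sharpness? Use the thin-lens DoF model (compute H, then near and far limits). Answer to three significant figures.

Hyperfocal distance H = f²/(N·c) + f = 63²/(13 × 0.015) + 63 = 3969/0.195 + 63 ≈ 20416.8 mm ≈ 20.42 m.
Near limit Dn = s·(H − f)/(H + s − 2f) = 5850 × (20416.8 − 63) / (20416.8 + 5850 − 2 × 63) = 5850 × 20353.8 / 26140.8 ≈ 4554.9 mm.
Far limit Df = s·(H − f)/(H − s) = 5850 × (20416.8 − 63) / (20416.8 − 5850) = 5850 × 20353.8 / 14566.8 ≈ 8174.0 mm.
Depth of field = Df − Dn = 8174.0 − 4554.9 ≈ 3619.1 mm ≈ 3.62 m.

3.62 m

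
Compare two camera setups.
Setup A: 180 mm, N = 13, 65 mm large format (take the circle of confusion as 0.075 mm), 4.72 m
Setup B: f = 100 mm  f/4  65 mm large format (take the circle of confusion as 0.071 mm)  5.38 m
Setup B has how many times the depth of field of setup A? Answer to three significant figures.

1.26

Setup A: H = 180²/(13×0.075) + 180 ≈ 33410.8 mm; DoF = Df − Dn = 5466.9 − 4152.7 ≈ 1314.2 mm.
Setup B: H = 100²/(4×0.071) + 100 ≈ 35311.3 mm; DoF = Df − Dn = 6329.1 − 4678.5 ≈ 1650.6 mm.
Ratio = 1650.6 / 1314.2 ≈ 1.26.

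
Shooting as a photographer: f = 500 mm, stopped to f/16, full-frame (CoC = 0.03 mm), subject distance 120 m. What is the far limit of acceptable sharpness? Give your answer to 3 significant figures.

Hyperfocal distance H = f²/(N·c) + f = 500²/(16 × 0.03) + 500 = 250000/0.48 + 500 ≈ 521333.3 mm ≈ 521.3 m.
Far limit Df = s·(H − f)/(H − s) = 120000 × (521333.3 − 500) / (521333.3 − 120000) = 120000 × 520833.3 / 401333.3 ≈ 155731 mm ≈ 156 m.

156 m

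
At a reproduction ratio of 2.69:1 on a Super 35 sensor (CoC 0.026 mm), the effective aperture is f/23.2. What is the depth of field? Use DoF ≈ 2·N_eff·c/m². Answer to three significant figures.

At magnification m, DoF ≈ 2·N_eff·c/m² = 2 × 23.2 × 0.026 / 2.69² = 1.206 / 7.236 ≈ 0.167 mm.

0.167 mm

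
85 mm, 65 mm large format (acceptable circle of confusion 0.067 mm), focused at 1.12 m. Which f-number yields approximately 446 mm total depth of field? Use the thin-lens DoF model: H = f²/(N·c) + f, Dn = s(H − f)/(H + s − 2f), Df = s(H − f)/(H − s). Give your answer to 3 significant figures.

Write h = H − f = f²/(N·c). The thin-lens limits are Dn = s·h/(h + (s−f)) and Df = s·h/(h − (s−f)), so DoF = Df − Dn = 2·s·(s−f)·h / (h² − (s−f)²).
That is a quadratic in h: DoF·h² − 2·s·(s−f)·h − DoF·(s−f)² = 0 ⇒ h = (s−f)·(s + √(s² + DoF²)) / DoF = 1035 × (1120 + √(1120² + 446²)) / 446 = 1035 × (1120 + 1205.54) / 446 ≈ 5396.7 mm.
Then N = f²/(c·h) = 85² / (0.067 × 5396.7) = 7225 / 361.58 ≈ 20.

f/20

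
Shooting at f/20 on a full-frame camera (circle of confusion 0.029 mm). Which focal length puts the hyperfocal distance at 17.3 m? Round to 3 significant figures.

From H = f²/(N·c) + f, with f ≪ H: f ≈ √(H·N·c) = √(17300 × 20 × 0.029) = √10034 ≈ 100.2 mm.
Exact: f² + N·c·f − N·c·H = 0 ⇒ f = (−N·c + √((N·c)² + 4·N·c·H))/2 = (−0.58 + √40136)/2 ≈ 99.880 mm ≈ 99.9 mm.

99.9 mm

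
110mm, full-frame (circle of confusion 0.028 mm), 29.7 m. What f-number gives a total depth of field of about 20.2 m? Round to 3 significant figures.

Write h = H − f = f²/(N·c). The thin-lens limits are Dn = s·h/(h + (s−f)) and Df = s·h/(h − (s−f)), so DoF = Df − Dn = 2·s·(s−f)·h / (h² − (s−f)²).
That is a quadratic in h: DoF·h² − 2·s·(s−f)·h − DoF·(s−f)² = 0 ⇒ h = (s−f)·(s + √(s² + DoF²)) / DoF = 29590 × (29700 + √(29700² + 20200²)) / 20200 = 29590 × (29700 + 35918.4) / 20200 ≈ 96121 mm.
Then N = f²/(c·h) = 110² / (0.028 × 96121) = 12100 / 2691.4 ≈ 4.50.

f/4.50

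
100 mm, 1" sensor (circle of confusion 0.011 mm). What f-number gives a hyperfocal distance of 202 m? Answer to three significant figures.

f/4.50

Rearrange H = f²/(N·c) + f for N: N = f² / ((H − f)·c).
N = 100² / ((202000 − 100) × 0.011) = 10000 / 2221 ≈ 4.50.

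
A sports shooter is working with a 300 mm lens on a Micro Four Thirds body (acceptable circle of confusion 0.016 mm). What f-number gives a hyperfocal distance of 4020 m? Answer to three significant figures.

f/1.40

Rearrange H = f²/(N·c) + f for N: N = f² / ((H − f)·c).
N = 300² / ((4020000 − 300) × 0.016) = 90000 / 64315 ≈ 1.40.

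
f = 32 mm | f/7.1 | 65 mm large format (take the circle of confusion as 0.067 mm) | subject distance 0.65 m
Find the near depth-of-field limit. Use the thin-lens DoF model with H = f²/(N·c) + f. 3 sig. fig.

0.505 m

Hyperfocal distance H = f²/(N·c) + f = 32²/(7.1 × 0.067) + 32 = 1024/0.4757 + 32 ≈ 2184.6 mm ≈ 2.185 m.
Near limit Dn = s·(H − f)/(H + s − 2f) = 650 × (2184.6 − 32) / (2184.6 + 650 − 2 × 32) = 650 × 2152.6 / 2770.6 ≈ 505.01 mm ≈ 0.505 m.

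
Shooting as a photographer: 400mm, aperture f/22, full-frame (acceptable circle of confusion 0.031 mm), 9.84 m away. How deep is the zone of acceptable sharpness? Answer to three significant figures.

0.793 m

Hyperfocal distance H = f²/(N·c) + f = 400²/(22 × 0.031) + 400 = 160000/0.682 + 400 ≈ 235004.1 mm ≈ 235.0 m.
Near limit Dn = s·(H − f)/(H + s − 2f) = 9840 × (235004.1 − 400) / (235004.1 + 9840 − 2 × 400) = 9840 × 234604.1 / 244044.1 ≈ 9459.37 mm.
Far limit Df = s·(H − f)/(H − s) = 9840 × (235004.1 − 400) / (235004.1 − 9840) = 9840 × 234604.1 / 225164.1 ≈ 10252.54 mm.
Depth of field = Df − Dn = 10252.54 − 9459.37 ≈ 793.17 mm ≈ 0.793 m.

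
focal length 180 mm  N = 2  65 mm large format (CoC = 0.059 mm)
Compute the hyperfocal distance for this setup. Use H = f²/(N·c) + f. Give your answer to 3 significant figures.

Hyperfocal distance H = f²/(N·c) + f = 180²/(2 × 0.059) + 180 = 32400/0.118 + 180 ≈ 274756.3 mm ≈ 275 m.

275 m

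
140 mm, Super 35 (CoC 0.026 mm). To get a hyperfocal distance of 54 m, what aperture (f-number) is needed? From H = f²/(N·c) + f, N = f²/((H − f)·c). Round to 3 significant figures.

Rearrange H = f²/(N·c) + f for N: N = f² / ((H − f)·c).
N = 140² / ((54000 − 140) × 0.026) = 19600 / 1400 ≈ 14.

f/14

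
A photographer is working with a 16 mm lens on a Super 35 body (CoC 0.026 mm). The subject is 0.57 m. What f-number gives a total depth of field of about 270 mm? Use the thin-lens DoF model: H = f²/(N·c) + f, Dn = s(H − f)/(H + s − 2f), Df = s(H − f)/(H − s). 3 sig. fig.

Write h = H − f = f²/(N·c). The thin-lens limits are Dn = s·h/(h + (s−f)) and Df = s·h/(h − (s−f)), so DoF = Df − Dn = 2·s·(s−f)·h / (h² − (s−f)²).
That is a quadratic in h: DoF·h² − 2·s·(s−f)·h − DoF·(s−f)² = 0 ⇒ h = (s−f)·(s + √(s² + DoF²)) / DoF = 554 × (570 + √(570² + 270²)) / 270 = 554 × (570 + 630.714) / 270 ≈ 2463.7 mm.
Then N = f²/(c·h) = 16² / (0.026 × 2463.7) = 256 / 64.056 ≈ 4.

f/4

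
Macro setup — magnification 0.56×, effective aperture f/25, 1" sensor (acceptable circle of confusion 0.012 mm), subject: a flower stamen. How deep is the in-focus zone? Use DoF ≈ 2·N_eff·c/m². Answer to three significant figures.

1.91 mm

At magnification m, DoF ≈ 2·N_eff·c/m² = 2 × 25 × 0.012 / 0.56² = 0.6 / 0.3136 ≈ 1.91 mm.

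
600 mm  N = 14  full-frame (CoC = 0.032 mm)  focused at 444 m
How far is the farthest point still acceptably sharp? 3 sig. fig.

991 m

Hyperfocal distance H = f²/(N·c) + f = 600²/(14 × 0.032) + 600 = 360000/0.448 + 600 ≈ 804171.4 mm ≈ 804.2 m.
Far limit Df = s·(H − f)/(H − s) = 444000 × (804171.4 − 600) / (804171.4 − 444000) = 444000 × 803571.4 / 360171.4 ≈ 990600 mm ≈ 991 m.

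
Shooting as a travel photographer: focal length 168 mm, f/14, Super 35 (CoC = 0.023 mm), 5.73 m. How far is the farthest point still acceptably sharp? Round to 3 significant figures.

6.12 m

Hyperfocal distance H = f²/(N·c) + f = 168²/(14 × 0.023) + 168 = 28224/0.322 + 168 ≈ 87820.2 mm ≈ 87.82 m.
Far limit Df = s·(H − f)/(H − s) = 5730 × (87820.2 − 168) / (87820.2 − 5730) = 5730 × 87652.2 / 82090.2 ≈ 6118.2 mm ≈ 6.12 m.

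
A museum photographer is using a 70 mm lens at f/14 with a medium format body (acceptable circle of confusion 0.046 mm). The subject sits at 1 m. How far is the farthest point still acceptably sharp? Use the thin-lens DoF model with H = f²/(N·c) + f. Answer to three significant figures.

Hyperfocal distance H = f²/(N·c) + f = 70²/(14 × 0.046) + 70 = 4900/0.644 + 70 ≈ 7678.7 mm ≈ 7.679 m.
Far limit Df = s·(H − f)/(H − s) = 1000 × (7678.7 − 70) / (7678.7 − 1000) = 1000 × 7608.7 / 6678.7 ≈ 1139.2 mm ≈ 1.14 m.

1.14 m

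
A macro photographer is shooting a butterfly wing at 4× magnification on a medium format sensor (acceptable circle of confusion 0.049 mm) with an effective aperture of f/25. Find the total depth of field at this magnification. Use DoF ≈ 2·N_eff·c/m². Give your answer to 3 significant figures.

0.153 mm

At magnification m, DoF ≈ 2·N_eff·c/m² = 2 × 25 × 0.049 / 4² = 2.45 / 16 ≈ 0.153 mm.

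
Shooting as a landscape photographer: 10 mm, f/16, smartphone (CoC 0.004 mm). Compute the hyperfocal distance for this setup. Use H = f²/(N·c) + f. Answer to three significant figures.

1.57 m

Hyperfocal distance H = f²/(N·c) + f = 10²/(16 × 0.004) + 10 = 100/0.064 + 10 ≈ 1572.5 mm ≈ 1.57 m.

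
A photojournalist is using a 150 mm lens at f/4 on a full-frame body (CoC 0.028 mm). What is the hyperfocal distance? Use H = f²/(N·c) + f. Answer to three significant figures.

201 m

Hyperfocal distance H = f²/(N·c) + f = 150²/(4 × 0.028) + 150 = 22500/0.112 + 150 ≈ 201042.9 mm ≈ 201 m.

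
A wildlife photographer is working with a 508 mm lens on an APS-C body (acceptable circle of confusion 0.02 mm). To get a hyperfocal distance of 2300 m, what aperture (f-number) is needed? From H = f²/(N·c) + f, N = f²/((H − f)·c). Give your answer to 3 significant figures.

Rearrange H = f²/(N·c) + f for N: N = f² / ((H − f)·c).
N = 508² / ((2300000 − 508) × 0.02) = 258064 / 45990 ≈ 5.61.

f/5.61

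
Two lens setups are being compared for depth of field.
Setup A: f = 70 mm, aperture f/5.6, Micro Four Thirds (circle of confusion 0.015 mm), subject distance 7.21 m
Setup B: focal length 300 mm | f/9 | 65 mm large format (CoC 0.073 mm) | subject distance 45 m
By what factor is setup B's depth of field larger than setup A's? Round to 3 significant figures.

18.3

Setup A: H = 70²/(5.6×0.015) + 70 ≈ 58403.3 mm; DoF = Df − Dn = 8215.6 − 6423.7 ≈ 1791.9 mm.
Setup B: H = 300²/(9×0.073) + 300 ≈ 137286.3 mm; DoF = Df − Dn = 66796 − 33929 ≈ 32867 mm.
Ratio = 32867 / 1791.9 ≈ 18.3.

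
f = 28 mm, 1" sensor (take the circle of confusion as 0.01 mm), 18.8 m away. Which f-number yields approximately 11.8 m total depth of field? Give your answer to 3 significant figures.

Write h = H − f = f²/(N·c). The thin-lens limits are Dn = s·h/(h + (s−f)) and Df = s·h/(h − (s−f)), so DoF = Df − Dn = 2·s·(s−f)·h / (h² − (s−f)²).
That is a quadratic in h: DoF·h² − 2·s·(s−f)·h − DoF·(s−f)² = 0 ⇒ h = (s−f)·(s + √(s² + DoF²)) / DoF = 18772 × (18800 + √(18800² + 11800²)) / 11800 = 18772 × (18800 + 22196.4) / 11800 ≈ 65219 mm.
Then N = f²/(c·h) = 28² / (0.01 × 65219) = 784 / 652.19 ≈ 1.20.

f/1.20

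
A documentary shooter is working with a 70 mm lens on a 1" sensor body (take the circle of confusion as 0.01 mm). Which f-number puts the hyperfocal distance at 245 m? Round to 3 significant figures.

f/2.00

Rearrange H = f²/(N·c) + f for N: N = f² / ((H − f)·c).
N = 70² / ((245000 − 70) × 0.01) = 4900 / 2449 ≈ 2.00.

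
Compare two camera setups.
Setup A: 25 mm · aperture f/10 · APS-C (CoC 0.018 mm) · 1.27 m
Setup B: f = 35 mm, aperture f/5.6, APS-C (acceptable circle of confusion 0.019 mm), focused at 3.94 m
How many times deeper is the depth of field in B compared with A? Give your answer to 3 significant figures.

Setup A: H = 25²/(10×0.018) + 25 ≈ 3497.2 mm; DoF = Df − Dn = 1979.9 − 934.8 ≈ 1045.1 mm.
Setup B: H = 35²/(5.6×0.019) + 35 ≈ 11548.2 mm; DoF = Df − Dn = 5962.3 − 2942.1 ≈ 3020.2 mm.
Ratio = 3020.2 / 1045.1 ≈ 2.89.

2.89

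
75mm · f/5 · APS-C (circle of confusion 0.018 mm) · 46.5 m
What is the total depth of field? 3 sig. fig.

Hyperfocal distance H = f²/(N·c) + f = 75²/(5 × 0.018) + 75 = 5625/0.09 + 75 ≈ 62575.0 mm ≈ 62.58 m.
Near limit Dn = s·(H − f)/(H + s − 2f) = 46500 × (62575.0 − 75) / (62575.0 + 46500 − 2 × 75) = 46500 × 62500.0 / 108925.0 ≈ 26681 mm.
Far limit Df = s·(H − f)/(H − s) = 46500 × (62575.0 − 75) / (62575.0 − 46500) = 46500 × 62500.0 / 16075.0 ≈ 180793 mm.
Depth of field = Df − Dn = 180793 − 26681 ≈ 154112 mm ≈ 154 m.

154 m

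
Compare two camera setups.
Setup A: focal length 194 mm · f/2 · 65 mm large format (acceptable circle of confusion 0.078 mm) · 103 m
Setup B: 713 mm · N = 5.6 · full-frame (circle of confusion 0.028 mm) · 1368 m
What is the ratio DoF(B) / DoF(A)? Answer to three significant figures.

13.1

Setup A: H = 194²/(2×0.078) + 194 ≈ 241450.4 mm; DoF = Df − Dn = 179482 − 72224 ≈ 107258 mm.
Setup B: H = 713²/(5.6×0.028) + 713 ≈ 3242862.2 mm; DoF = Df − Dn = 2365646 − 962213 ≈ 1403433 mm.
Ratio = 1403433 / 107258 ≈ 13.1.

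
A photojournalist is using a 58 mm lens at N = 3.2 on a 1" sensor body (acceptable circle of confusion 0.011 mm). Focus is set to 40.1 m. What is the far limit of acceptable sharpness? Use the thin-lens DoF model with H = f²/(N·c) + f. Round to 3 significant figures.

69.0 m

Hyperfocal distance H = f²/(N·c) + f = 58²/(3.2 × 0.011) + 58 = 3364/0.0352 + 58 ≈ 95626.2 mm ≈ 95.63 m.
Far limit Df = s·(H − f)/(H − s) = 40100 × (95626.2 − 58) / (95626.2 − 40100) = 40100 × 95568.2 / 55526.2 ≈ 69018 mm ≈ 69.0 m.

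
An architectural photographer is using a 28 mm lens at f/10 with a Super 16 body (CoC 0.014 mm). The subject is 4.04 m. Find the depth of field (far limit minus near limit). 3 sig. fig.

Hyperfocal distance H = f²/(N·c) + f = 28²/(10 × 0.014) + 28 = 784/0.14 + 28 ≈ 5628.0 mm ≈ 5.628 m.
Near limit Dn = s·(H − f)/(H + s − 2f) = 4040 × (5628.0 − 28) / (5628.0 + 4040 − 2 × 28) = 4040 × 5600.0 / 9612.0 ≈ 2354 mm.
Far limit Df = s·(H − f)/(H − s) = 4040 × (5628.0 − 28) / (5628.0 − 4040) = 4040 × 5600.0 / 1588.0 ≈ 14247 mm.
Depth of field = Df − Dn = 14247 − 2354 ≈ 11893 mm ≈ 11.9 m.

11.9 m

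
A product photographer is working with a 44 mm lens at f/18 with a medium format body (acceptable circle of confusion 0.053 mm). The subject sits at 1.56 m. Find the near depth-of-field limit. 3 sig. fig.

Hyperfocal distance H = f²/(N·c) + f = 44²/(18 × 0.053) + 44 = 1936/0.954 + 44 ≈ 2073.4 mm ≈ 2.073 m.
Near limit Dn = s·(H − f)/(H + s − 2f) = 1560 × (2073.4 − 44) / (2073.4 + 1560 − 2 × 44) = 1560 × 2029.4 / 3545.4 ≈ 892.94 mm ≈ 0.893 m.

0.893 m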